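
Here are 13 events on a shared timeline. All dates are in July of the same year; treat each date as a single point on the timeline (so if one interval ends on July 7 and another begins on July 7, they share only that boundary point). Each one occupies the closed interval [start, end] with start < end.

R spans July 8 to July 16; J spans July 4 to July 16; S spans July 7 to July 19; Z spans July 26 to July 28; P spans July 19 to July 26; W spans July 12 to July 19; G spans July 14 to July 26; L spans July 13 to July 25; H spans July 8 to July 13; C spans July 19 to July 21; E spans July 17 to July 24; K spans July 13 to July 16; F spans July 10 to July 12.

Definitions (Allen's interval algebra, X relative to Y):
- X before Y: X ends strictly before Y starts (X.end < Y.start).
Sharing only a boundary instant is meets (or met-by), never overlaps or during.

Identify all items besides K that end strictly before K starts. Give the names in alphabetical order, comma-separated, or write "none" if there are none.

F

Target K = [July 13, July 16].
C [July 19, July 21] → after → no.
E [July 17, July 24] → after → no.
F [July 10, July 12] → before → yes.
G [July 14, July 26] → overlapped-by → no.
H [July 8, July 13] → meets → no.
J [July 4, July 16] → finished-by → no.
L [July 13, July 25] → started-by → no.
P [July 19, July 26] → after → no.
R [July 8, July 16] → finished-by → no.
S [July 7, July 19] → contains → no.
W [July 12, July 19] → contains → no.
Z [July 26, July 28] → after → no.
Result: F.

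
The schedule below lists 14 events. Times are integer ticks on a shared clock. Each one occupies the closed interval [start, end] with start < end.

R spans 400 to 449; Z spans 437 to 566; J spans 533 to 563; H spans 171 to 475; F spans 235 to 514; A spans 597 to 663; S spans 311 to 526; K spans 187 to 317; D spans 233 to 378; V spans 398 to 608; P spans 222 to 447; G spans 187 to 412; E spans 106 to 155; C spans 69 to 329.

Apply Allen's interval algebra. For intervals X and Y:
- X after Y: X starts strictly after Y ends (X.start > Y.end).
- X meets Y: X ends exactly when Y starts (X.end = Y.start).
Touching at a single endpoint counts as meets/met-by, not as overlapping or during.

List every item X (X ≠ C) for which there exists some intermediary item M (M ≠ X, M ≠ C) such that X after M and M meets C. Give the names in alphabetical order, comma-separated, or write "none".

Target C = [69, 329].
Intermediaries M with M meets C: none.
Union: none.

none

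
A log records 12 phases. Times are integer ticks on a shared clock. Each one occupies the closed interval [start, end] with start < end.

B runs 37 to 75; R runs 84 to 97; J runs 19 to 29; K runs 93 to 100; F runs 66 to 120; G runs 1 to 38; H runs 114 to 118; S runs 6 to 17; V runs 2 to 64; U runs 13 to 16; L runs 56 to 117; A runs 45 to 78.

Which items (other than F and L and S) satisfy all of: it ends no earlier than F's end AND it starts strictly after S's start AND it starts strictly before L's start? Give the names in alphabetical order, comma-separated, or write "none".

Conditions: its end is no earlier than F's end (X.end >= 120) AND its start is strictly after S's start (X.start > 6) AND its start is strictly before L's start (X.start < 56).
A: end 78 >= 120? ✗; start 45 > 6? ✓; start 45 < 56? ✓ → no.
B: end 75 >= 120? ✗; start 37 > 6? ✓; start 37 < 56? ✓ → no.
G: end 38 >= 120? ✗; start 1 > 6? ✗; start 1 < 56? ✓ → no.
H: end 118 >= 120? ✗; start 114 > 6? ✓; start 114 < 56? ✗ → no.
J: end 29 >= 120? ✗; start 19 > 6? ✓; start 19 < 56? ✓ → no.
K: end 100 >= 120? ✗; start 93 > 6? ✓; start 93 < 56? ✗ → no.
R: end 97 >= 120? ✗; start 84 > 6? ✓; start 84 < 56? ✗ → no.
U: end 16 >= 120? ✗; start 13 > 6? ✓; start 13 < 56? ✓ → no.
V: end 64 >= 120? ✗; start 2 > 6? ✗; start 2 < 56? ✓ → no.
Result: none.

none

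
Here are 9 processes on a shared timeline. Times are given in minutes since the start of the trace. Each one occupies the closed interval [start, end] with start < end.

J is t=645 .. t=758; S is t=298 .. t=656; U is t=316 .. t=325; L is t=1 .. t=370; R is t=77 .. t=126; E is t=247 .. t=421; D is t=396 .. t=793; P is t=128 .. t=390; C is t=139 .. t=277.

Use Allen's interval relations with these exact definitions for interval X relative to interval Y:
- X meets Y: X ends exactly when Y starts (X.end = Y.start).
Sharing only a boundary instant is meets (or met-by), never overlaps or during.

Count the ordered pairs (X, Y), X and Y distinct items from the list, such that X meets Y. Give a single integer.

Checking all 72 ordered pairs for relation 'meets'; matching pairs in alphabetical order:
No pair satisfies it.
Count: 0.

0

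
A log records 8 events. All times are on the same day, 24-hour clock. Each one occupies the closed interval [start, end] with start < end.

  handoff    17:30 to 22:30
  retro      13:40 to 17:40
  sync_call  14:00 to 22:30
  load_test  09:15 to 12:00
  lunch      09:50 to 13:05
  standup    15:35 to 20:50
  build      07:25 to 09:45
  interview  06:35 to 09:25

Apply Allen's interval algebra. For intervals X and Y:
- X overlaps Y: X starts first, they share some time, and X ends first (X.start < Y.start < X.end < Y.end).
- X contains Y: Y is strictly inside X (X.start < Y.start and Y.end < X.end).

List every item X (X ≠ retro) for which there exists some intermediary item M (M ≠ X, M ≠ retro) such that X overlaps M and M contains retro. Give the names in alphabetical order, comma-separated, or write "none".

Target retro = [13:40, 17:40].
Intermediaries M with M contains retro: none.
Union: none.

none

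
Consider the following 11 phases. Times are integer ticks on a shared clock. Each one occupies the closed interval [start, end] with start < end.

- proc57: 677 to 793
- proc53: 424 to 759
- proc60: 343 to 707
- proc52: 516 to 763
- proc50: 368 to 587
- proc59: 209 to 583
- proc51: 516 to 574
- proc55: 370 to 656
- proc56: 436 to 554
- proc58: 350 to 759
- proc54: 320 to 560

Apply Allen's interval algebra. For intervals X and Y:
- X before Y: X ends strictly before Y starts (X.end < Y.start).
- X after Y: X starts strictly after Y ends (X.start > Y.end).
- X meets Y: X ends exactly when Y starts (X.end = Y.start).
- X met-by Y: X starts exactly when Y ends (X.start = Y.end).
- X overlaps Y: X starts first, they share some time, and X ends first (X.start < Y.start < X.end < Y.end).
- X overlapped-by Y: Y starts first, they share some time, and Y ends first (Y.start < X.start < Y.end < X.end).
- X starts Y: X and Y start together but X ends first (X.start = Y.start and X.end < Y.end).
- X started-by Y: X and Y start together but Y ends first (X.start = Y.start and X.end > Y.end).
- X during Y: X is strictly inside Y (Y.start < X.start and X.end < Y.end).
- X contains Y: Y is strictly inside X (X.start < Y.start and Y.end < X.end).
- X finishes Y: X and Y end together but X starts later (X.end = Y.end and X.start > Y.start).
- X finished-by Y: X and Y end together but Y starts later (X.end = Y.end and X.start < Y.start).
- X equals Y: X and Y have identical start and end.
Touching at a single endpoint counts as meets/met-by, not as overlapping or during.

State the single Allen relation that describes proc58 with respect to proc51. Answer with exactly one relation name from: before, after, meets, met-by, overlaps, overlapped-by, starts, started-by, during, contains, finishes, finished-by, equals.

contains

proc58 = [350, 759]; proc51 = [516, 574].
Compare endpoints: proc58.start < proc51.start, proc58.start < proc51.end, proc58.end > proc51.start, proc58.end > proc51.end.
That pattern is 'contains'.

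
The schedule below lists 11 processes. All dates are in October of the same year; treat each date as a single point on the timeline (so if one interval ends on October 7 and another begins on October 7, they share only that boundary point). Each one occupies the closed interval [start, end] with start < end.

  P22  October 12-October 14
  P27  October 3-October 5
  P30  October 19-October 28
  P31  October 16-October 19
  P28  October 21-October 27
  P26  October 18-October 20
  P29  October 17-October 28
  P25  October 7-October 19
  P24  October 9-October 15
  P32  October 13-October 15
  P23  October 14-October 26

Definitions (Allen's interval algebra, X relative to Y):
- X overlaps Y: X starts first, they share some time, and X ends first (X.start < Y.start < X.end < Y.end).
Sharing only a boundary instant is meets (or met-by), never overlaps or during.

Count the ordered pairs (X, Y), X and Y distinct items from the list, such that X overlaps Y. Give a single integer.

12

Checking all 110 ordered pairs for relation 'overlaps'; matching pairs in alphabetical order:
(P22, P32): P22 overlaps P32 ✓
(P23, P28): P23 overlaps P28 ✓
(P23, P29): P23 overlaps P29 ✓
(P23, P30): P23 overlaps P30 ✓
(P24, P23): P24 overlaps P23 ✓
(P25, P23): P25 overlaps P23 ✓
(P25, P26): P25 overlaps P26 ✓
(P25, P29): P25 overlaps P29 ✓
(P26, P30): P26 overlaps P30 ✓
(P31, P26): P31 overlaps P26 ✓
(P31, P29): P31 overlaps P29 ✓
(P32, P23): P32 overlaps P23 ✓
Count: 12.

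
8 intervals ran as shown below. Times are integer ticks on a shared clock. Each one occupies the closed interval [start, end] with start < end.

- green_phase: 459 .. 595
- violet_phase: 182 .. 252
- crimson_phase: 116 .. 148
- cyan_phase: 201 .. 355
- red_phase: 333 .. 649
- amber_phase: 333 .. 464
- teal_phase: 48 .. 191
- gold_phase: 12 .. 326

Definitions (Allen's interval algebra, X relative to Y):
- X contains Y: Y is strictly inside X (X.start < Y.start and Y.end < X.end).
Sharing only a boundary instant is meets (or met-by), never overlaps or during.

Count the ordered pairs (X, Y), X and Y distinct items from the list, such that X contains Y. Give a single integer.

5

Checking all 56 ordered pairs for relation 'contains'; matching pairs in alphabetical order:
(gold_phase, crimson_phase): gold_phase contains crimson_phase ✓
(gold_phase, teal_phase): gold_phase contains teal_phase ✓
(gold_phase, violet_phase): gold_phase contains violet_phase ✓
(red_phase, green_phase): red_phase contains green_phase ✓
(teal_phase, crimson_phase): teal_phase contains crimson_phase ✓
Count: 5.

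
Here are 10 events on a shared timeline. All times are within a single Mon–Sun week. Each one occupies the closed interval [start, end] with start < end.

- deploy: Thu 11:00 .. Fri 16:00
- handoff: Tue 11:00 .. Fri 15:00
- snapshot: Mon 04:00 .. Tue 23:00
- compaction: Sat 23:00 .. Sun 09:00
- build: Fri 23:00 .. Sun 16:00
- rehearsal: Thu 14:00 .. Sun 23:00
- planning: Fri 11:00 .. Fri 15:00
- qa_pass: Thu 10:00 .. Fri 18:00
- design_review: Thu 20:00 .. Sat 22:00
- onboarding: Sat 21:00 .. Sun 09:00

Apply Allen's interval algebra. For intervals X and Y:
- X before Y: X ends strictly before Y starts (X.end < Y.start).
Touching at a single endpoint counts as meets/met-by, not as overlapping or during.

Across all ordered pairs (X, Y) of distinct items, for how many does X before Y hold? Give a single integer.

Checking all 90 ordered pairs for relation 'before'; matching pairs in alphabetical order:
(deploy, build): deploy before build ✓
(deploy, compaction): deploy before compaction ✓
(deploy, onboarding): deploy before onboarding ✓
(design_review, compaction): design_review before compaction ✓
(handoff, build): handoff before build ✓
(handoff, compaction): handoff before compaction ✓
(handoff, onboarding): handoff before onboarding ✓
(planning, build): planning before build ✓
(planning, compaction): planning before compaction ✓
(planning, onboarding): planning before onboarding ✓
(qa_pass, build): qa_pass before build ✓
(qa_pass, compaction): qa_pass before compaction ✓
(qa_pass, onboarding): qa_pass before onboarding ✓
(snapshot, build): snapshot before build ✓
(snapshot, compaction): snapshot before compaction ✓
(snapshot, deploy): snapshot before deploy ✓
(snapshot, design_review): snapshot before design_review ✓
(snapshot, onboarding): snapshot before onboarding ✓
(snapshot, planning): snapshot before planning ✓
(snapshot, qa_pass): snapshot before qa_pass ✓
(snapshot, rehearsal): snapshot before rehearsal ✓
Count: 21.

21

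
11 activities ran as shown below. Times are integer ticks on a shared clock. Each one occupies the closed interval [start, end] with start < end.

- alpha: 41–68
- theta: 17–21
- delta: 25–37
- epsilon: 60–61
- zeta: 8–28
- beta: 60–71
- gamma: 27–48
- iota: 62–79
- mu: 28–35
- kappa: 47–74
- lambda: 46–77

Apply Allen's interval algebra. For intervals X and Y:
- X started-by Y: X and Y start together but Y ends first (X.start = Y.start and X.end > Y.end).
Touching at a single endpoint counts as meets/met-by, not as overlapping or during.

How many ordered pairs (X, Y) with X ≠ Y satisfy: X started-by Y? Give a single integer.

1

Checking all 110 ordered pairs for relation 'started-by'; matching pairs in alphabetical order:
(beta, epsilon): beta started-by epsilon ✓
Count: 1.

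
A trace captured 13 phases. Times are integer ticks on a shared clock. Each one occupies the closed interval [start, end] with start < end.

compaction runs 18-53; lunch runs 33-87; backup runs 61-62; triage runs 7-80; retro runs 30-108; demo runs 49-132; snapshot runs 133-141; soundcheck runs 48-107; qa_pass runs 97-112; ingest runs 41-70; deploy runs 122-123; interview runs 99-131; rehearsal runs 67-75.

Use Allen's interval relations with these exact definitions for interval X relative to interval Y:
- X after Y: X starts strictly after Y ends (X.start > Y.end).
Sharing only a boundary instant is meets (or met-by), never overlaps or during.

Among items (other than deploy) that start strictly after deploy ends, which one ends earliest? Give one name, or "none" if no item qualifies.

Target deploy = [122, 123].
backup [61, 62] → before → excluded.
compaction [18, 53] → before → excluded.
demo [49, 132] → contains → excluded.
ingest [41, 70] → before → excluded.
interview [99, 131] → contains → excluded.
lunch [33, 87] → before → excluded.
qa_pass [97, 112] → before → excluded.
rehearsal [67, 75] → before → excluded.
retro [30, 108] → before → excluded.
snapshot [133, 141] → after → candidate.
soundcheck [48, 107] → before → excluded.
triage [7, 80] → before → excluded.
Among candidates, earliest end is 141 → snapshot.

snapshot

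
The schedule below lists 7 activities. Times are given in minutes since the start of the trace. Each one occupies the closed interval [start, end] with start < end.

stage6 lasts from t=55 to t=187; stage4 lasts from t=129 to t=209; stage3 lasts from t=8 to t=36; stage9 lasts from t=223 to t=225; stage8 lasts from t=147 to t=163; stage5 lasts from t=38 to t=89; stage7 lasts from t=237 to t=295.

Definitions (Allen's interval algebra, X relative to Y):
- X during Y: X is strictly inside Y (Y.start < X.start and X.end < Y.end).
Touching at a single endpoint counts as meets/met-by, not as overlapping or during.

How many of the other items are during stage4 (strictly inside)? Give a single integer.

Target stage4 = [t=129, t=209].
stage3 [t=8, t=36] → before → no.
stage5 [t=38, t=89] → before → no.
stage6 [t=55, t=187] → overlaps → no.
stage7 [t=237, t=295] → after → no.
stage8 [t=147, t=163] → during → counts.
stage9 [t=223, t=225] → after → no.
Total: 1.

1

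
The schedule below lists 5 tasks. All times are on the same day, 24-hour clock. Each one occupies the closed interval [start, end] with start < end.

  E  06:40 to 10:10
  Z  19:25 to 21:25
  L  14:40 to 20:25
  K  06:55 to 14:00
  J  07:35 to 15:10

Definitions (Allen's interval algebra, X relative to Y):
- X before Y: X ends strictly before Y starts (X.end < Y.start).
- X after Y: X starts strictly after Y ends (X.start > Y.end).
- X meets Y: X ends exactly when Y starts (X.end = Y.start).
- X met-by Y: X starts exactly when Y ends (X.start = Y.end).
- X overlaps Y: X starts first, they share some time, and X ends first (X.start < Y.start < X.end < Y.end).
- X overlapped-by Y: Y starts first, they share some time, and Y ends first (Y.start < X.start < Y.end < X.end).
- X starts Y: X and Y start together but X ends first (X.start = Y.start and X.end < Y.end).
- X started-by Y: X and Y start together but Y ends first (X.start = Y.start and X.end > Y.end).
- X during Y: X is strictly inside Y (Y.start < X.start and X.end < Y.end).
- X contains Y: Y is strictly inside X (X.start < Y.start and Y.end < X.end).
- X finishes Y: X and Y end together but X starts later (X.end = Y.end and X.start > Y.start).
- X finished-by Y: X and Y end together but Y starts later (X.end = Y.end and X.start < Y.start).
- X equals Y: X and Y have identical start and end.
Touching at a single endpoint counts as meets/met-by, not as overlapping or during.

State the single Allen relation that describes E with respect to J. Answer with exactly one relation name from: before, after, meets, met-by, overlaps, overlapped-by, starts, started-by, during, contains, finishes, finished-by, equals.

E = [06:40, 10:10]; J = [07:35, 15:10].
Compare endpoints: E.start < J.start, E.start < J.end, E.end > J.start, E.end < J.end.
That pattern is 'overlaps'.

overlaps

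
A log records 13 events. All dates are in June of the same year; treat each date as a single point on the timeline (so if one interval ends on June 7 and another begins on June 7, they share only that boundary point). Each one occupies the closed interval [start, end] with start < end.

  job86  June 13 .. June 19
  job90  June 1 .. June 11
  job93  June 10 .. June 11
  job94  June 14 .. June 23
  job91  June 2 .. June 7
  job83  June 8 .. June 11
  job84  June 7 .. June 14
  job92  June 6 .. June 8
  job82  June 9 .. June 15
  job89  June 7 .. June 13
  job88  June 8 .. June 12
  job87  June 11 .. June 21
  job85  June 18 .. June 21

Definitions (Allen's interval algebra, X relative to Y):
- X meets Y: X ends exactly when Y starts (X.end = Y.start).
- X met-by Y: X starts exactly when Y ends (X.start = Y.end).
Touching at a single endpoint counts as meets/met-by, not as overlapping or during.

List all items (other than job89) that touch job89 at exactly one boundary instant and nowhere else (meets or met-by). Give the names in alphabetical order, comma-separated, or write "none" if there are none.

Target job89 = [June 7, June 13].
job82 [June 9, June 15] → overlapped-by → no.
job83 [June 8, June 11] → during → no.
job84 [June 7, June 14] → started-by → no.
job85 [June 18, June 21] → after → no.
job86 [June 13, June 19] → met-by → yes.
job87 [June 11, June 21] → overlapped-by → no.
job88 [June 8, June 12] → during → no.
job90 [June 1, June 11] → overlaps → no.
job91 [June 2, June 7] → meets → yes.
job92 [June 6, June 8] → overlaps → no.
job93 [June 10, June 11] → during → no.
job94 [June 14, June 23] → after → no.
Result: job86, job91.

job86, job91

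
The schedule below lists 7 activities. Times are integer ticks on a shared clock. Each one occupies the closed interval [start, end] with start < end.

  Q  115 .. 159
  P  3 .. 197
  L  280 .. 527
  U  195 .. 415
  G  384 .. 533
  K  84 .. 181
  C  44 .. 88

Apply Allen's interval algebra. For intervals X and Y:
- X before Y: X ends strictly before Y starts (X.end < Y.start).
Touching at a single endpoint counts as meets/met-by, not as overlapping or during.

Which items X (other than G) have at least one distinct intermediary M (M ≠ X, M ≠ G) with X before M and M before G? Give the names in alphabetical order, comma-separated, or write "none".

C

Target G = [384, 533].
Intermediaries M with M before G: C, K, P, Q.
Via C — items with X before C: none.
Via K — items with X before K: none.
Via P — items with X before P: none.
Via Q — items with X before Q: C.
Union: C.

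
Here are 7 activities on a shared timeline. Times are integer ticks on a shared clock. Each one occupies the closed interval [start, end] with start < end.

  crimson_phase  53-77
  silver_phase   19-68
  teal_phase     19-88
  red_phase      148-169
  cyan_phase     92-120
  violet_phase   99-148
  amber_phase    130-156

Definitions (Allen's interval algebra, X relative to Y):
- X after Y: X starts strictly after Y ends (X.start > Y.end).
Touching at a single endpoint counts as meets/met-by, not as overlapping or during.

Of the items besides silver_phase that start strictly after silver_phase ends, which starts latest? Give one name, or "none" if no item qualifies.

Target silver_phase = [19, 68].
amber_phase [130, 156] → after → candidate.
crimson_phase [53, 77] → overlapped-by → excluded.
cyan_phase [92, 120] → after → candidate.
red_phase [148, 169] → after → candidate.
teal_phase [19, 88] → started-by → excluded.
violet_phase [99, 148] → after → candidate.
Among candidates, latest start is 148 → red_phase.

red_phase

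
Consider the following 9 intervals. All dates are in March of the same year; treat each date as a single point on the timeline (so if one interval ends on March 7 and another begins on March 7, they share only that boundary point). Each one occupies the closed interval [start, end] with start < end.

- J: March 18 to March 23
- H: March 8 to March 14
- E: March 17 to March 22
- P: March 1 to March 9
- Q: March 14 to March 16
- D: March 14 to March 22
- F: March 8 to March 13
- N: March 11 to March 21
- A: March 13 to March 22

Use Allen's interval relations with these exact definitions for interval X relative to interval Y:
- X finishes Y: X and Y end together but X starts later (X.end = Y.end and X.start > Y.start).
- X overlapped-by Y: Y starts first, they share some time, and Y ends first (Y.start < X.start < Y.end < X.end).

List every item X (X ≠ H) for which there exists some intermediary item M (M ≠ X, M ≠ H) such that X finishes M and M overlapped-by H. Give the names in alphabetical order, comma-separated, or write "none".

D, E

Target H = [March 8, March 14].
Intermediaries M with M overlapped-by H: A, N.
Via A — items with X finishes A: D, E.
Via N — items with X finishes N: none.
Union: D, E.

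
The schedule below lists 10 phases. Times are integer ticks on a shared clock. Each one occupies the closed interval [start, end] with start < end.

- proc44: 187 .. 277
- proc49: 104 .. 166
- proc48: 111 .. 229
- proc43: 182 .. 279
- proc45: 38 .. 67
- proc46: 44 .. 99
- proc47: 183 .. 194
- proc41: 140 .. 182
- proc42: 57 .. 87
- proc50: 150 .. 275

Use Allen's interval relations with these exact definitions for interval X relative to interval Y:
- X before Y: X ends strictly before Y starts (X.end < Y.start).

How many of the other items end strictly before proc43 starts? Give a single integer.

Target proc43 = [182, 279].
proc41 [140, 182] → meets → no.
proc42 [57, 87] → before → counts.
proc44 [187, 277] → during → no.
proc45 [38, 67] → before → counts.
proc46 [44, 99] → before → counts.
proc47 [183, 194] → during → no.
proc48 [111, 229] → overlaps → no.
proc49 [104, 166] → before → counts.
proc50 [150, 275] → overlaps → no.
Total: 4.

4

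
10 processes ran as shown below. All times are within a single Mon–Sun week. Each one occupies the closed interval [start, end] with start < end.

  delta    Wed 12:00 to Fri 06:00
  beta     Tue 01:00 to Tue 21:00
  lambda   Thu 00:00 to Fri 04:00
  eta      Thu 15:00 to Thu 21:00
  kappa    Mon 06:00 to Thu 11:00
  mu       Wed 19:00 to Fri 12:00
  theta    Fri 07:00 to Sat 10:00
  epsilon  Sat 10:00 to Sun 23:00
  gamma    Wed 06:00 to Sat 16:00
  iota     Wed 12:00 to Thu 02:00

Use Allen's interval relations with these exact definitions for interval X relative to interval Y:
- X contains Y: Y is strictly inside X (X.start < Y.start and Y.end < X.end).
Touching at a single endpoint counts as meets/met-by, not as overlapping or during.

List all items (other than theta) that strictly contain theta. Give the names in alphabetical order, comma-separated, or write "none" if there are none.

gamma

Target theta = [Fri 07:00, Sat 10:00].
beta [Tue 01:00, Tue 21:00] → before → no.
delta [Wed 12:00, Fri 06:00] → before → no.
epsilon [Sat 10:00, Sun 23:00] → met-by → no.
eta [Thu 15:00, Thu 21:00] → before → no.
gamma [Wed 06:00, Sat 16:00] → contains → yes.
iota [Wed 12:00, Thu 02:00] → before → no.
kappa [Mon 06:00, Thu 11:00] → before → no.
lambda [Thu 00:00, Fri 04:00] → before → no.
mu [Wed 19:00, Fri 12:00] → overlaps → no.
Result: gamma.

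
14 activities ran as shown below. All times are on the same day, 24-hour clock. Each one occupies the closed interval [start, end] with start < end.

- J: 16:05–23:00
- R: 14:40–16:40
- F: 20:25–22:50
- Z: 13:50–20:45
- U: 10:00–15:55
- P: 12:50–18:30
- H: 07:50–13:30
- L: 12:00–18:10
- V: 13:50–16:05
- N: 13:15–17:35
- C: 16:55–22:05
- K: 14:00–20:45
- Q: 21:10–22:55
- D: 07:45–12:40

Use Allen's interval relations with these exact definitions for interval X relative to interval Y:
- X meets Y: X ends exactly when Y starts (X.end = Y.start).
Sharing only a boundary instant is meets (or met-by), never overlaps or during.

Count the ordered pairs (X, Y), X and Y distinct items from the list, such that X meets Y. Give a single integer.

1

Checking all 182 ordered pairs for relation 'meets'; matching pairs in alphabetical order:
(V, J): V meets J ✓
Count: 1.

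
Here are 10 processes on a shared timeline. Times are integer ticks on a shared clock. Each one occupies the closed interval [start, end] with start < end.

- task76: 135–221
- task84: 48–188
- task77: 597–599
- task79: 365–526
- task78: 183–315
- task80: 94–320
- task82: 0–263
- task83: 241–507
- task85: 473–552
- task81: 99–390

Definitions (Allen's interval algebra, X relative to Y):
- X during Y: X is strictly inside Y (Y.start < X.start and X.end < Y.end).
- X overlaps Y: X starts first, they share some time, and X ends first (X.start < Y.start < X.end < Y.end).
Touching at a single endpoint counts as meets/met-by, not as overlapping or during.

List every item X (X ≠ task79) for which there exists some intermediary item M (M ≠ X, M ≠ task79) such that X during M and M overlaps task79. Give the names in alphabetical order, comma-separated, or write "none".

task76, task78

Target task79 = [365, 526].
Intermediaries M with M overlaps task79: task81, task83.
Via task81 — items with X during task81: task76, task78.
Via task83 — items with X during task83: none.
Union: task76, task78.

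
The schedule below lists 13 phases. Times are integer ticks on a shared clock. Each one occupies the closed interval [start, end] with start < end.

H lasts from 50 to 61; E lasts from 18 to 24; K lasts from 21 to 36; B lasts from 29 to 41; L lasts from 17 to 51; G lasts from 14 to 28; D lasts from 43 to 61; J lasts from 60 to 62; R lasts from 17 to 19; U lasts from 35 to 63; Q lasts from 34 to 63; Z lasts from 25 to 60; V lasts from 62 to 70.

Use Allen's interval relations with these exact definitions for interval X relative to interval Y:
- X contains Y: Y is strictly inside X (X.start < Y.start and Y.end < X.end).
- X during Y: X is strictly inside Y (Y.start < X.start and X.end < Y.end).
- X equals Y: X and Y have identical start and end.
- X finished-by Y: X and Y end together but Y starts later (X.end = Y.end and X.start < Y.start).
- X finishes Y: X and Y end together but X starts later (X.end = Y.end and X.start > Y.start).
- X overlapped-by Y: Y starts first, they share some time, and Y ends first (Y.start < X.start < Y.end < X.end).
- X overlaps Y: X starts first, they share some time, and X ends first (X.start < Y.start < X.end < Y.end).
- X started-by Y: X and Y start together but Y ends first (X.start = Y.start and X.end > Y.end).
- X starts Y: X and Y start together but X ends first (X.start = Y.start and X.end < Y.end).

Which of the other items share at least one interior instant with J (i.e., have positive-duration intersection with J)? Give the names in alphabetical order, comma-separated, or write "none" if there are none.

D, H, Q, U

Target J = [60, 62].
B [29, 41] → before → no.
D [43, 61] → overlaps → yes.
E [18, 24] → before → no.
G [14, 28] → before → no.
H [50, 61] → overlaps → yes.
K [21, 36] → before → no.
L [17, 51] → before → no.
Q [34, 63] → contains → yes.
R [17, 19] → before → no.
U [35, 63] → contains → yes.
V [62, 70] → met-by → no.
Z [25, 60] → meets → no.
Result: D, H, Q, U.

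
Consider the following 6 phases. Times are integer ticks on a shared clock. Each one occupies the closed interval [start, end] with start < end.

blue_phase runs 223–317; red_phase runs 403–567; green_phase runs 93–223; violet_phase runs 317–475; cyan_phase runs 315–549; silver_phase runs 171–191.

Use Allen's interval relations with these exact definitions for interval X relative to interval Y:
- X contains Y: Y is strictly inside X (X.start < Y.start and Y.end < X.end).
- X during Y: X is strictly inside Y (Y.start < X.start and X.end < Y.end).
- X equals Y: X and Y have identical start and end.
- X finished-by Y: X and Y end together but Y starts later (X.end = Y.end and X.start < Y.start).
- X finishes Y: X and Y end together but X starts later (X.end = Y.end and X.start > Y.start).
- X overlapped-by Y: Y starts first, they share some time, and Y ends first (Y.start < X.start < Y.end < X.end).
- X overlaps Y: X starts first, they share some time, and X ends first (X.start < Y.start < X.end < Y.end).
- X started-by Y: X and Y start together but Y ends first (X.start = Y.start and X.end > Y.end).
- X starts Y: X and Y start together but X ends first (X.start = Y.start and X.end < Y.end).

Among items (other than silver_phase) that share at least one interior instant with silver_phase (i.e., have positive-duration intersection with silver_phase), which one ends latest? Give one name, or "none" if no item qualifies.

green_phase

Target silver_phase = [171, 191].
blue_phase [223, 317] → after → excluded.
cyan_phase [315, 549] → after → excluded.
green_phase [93, 223] → contains → candidate.
red_phase [403, 567] → after → excluded.
violet_phase [317, 475] → after → excluded.
Among candidates, latest end is 223 → green_phase.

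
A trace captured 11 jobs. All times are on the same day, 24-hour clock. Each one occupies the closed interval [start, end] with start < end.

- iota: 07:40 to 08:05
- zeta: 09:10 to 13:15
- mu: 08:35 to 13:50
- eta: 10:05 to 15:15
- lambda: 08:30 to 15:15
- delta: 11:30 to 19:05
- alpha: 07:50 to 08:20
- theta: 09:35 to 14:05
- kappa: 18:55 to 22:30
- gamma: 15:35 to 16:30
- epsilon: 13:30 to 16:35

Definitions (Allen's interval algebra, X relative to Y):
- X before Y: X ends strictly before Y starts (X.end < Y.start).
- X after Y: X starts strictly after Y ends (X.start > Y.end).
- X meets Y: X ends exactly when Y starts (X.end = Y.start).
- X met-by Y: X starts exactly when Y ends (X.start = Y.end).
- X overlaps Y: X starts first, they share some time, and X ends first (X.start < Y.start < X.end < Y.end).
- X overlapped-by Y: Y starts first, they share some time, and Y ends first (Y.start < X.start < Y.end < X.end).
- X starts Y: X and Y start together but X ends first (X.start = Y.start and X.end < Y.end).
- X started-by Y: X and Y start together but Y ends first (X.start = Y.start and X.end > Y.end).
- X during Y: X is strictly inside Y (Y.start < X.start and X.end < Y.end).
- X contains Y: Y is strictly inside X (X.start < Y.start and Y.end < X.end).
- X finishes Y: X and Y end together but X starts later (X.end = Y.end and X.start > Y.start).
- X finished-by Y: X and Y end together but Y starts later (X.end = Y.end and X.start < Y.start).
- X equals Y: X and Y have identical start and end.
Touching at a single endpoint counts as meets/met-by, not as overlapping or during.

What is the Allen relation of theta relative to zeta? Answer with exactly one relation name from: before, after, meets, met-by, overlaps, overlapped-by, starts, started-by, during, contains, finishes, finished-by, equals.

theta = [09:35, 14:05]; zeta = [09:10, 13:15].
Compare endpoints: theta.start > zeta.start, theta.start < zeta.end, theta.end > zeta.start, theta.end > zeta.end.
That pattern is 'overlapped-by'.

overlapped-by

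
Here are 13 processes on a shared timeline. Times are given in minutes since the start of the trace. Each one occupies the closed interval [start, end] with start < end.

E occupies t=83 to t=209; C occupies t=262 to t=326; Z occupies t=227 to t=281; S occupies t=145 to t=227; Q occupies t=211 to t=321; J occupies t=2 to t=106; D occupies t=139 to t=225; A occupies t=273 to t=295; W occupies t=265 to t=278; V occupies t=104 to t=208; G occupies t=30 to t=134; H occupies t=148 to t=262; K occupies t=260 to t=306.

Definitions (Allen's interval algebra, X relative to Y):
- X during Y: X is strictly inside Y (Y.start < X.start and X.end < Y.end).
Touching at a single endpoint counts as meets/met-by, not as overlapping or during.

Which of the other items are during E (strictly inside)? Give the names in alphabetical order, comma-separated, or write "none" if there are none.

V

Target E = [t=83, t=209].
A [t=273, t=295] → after → no.
C [t=262, t=326] → after → no.
D [t=139, t=225] → overlapped-by → no.
G [t=30, t=134] → overlaps → no.
H [t=148, t=262] → overlapped-by → no.
J [t=2, t=106] → overlaps → no.
K [t=260, t=306] → after → no.
Q [t=211, t=321] → after → no.
S [t=145, t=227] → overlapped-by → no.
V [t=104, t=208] → during → yes.
W [t=265, t=278] → after → no.
Z [t=227, t=281] → after → no.
Result: V.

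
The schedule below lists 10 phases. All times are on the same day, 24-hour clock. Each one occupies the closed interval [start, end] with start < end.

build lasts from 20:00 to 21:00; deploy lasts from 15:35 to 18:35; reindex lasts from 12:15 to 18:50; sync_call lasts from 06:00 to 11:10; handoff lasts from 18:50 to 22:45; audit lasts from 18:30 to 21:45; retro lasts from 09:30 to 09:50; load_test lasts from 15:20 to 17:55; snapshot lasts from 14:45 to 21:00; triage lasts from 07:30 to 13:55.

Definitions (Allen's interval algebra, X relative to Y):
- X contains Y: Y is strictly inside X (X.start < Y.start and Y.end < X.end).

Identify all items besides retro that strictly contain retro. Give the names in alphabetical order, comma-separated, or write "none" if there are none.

sync_call, triage

Target retro = [09:30, 09:50].
audit [18:30, 21:45] → after → no.
build [20:00, 21:00] → after → no.
deploy [15:35, 18:35] → after → no.
handoff [18:50, 22:45] → after → no.
load_test [15:20, 17:55] → after → no.
reindex [12:15, 18:50] → after → no.
snapshot [14:45, 21:00] → after → no.
sync_call [06:00, 11:10] → contains → yes.
triage [07:30, 13:55] → contains → yes.
Result: sync_call, triage.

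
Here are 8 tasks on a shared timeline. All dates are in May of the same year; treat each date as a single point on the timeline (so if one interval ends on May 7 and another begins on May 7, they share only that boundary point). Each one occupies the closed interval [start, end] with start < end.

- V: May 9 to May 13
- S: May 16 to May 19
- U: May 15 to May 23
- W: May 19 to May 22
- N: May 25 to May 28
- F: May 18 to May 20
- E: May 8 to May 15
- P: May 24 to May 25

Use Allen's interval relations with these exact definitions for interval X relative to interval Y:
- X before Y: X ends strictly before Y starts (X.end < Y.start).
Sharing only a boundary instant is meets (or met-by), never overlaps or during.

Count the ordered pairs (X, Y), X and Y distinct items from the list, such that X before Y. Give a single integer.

Checking all 56 ordered pairs for relation 'before'; matching pairs in alphabetical order:
(E, F): E before F ✓
(E, N): E before N ✓
(E, P): E before P ✓
(E, S): E before S ✓
(E, W): E before W ✓
(F, N): F before N ✓
(F, P): F before P ✓
(S, N): S before N ✓
(S, P): S before P ✓
(U, N): U before N ✓
(U, P): U before P ✓
(V, F): V before F ✓
(V, N): V before N ✓
(V, P): V before P ✓
(V, S): V before S ✓
(V, U): V before U ✓
(V, W): V before W ✓
(W, N): W before N ✓
(W, P): W before P ✓
Count: 19.

19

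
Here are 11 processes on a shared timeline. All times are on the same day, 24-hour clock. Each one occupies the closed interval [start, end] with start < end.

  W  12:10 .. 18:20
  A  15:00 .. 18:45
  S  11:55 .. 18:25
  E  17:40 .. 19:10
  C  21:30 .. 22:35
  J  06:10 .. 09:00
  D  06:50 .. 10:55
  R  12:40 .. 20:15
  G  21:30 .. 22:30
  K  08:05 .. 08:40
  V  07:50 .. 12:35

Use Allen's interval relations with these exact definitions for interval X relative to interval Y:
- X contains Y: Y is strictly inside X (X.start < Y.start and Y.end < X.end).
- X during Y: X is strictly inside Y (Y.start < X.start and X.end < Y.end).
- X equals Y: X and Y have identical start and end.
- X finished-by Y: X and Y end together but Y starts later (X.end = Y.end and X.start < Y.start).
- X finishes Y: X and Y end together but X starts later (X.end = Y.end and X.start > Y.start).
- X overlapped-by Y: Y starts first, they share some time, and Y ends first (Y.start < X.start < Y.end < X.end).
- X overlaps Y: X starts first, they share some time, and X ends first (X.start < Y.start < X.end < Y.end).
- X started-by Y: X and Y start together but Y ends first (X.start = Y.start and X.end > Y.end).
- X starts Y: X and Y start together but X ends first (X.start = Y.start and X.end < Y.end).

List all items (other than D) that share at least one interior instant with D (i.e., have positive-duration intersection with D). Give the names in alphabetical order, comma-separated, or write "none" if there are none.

J, K, V

Target D = [06:50, 10:55].
A [15:00, 18:45] → after → no.
C [21:30, 22:35] → after → no.
E [17:40, 19:10] → after → no.
G [21:30, 22:30] → after → no.
J [06:10, 09:00] → overlaps → yes.
K [08:05, 08:40] → during → yes.
R [12:40, 20:15] → after → no.
S [11:55, 18:25] → after → no.
V [07:50, 12:35] → overlapped-by → yes.
W [12:10, 18:20] → after → no.
Result: J, K, V.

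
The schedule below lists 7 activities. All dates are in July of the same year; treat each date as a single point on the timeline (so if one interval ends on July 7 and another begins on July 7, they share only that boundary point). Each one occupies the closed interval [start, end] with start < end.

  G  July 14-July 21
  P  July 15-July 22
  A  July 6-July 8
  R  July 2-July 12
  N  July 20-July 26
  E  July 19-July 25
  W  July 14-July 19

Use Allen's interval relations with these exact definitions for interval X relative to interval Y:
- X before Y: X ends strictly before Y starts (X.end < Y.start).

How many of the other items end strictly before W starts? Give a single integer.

2

Target W = [July 14, July 19].
A [July 6, July 8] → before → counts.
E [July 19, July 25] → met-by → no.
G [July 14, July 21] → started-by → no.
N [July 20, July 26] → after → no.
P [July 15, July 22] → overlapped-by → no.
R [July 2, July 12] → before → counts.
Total: 2.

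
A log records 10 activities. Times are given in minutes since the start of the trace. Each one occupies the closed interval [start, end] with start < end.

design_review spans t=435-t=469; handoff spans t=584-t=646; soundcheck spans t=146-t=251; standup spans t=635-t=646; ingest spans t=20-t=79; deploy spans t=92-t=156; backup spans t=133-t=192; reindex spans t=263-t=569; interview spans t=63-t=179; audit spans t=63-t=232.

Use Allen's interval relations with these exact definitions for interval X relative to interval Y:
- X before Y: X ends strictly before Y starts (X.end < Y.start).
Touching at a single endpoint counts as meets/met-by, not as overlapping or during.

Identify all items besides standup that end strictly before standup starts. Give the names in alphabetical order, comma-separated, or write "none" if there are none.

Target standup = [t=635, t=646].
audit [t=63, t=232] → before → yes.
backup [t=133, t=192] → before → yes.
deploy [t=92, t=156] → before → yes.
design_review [t=435, t=469] → before → yes.
handoff [t=584, t=646] → finished-by → no.
ingest [t=20, t=79] → before → yes.
interview [t=63, t=179] → before → yes.
reindex [t=263, t=569] → before → yes.
soundcheck [t=146, t=251] → before → yes.
Result: audit, backup, deploy, design_review, ingest, interview, reindex, soundcheck.

audit, backup, deploy, design_review, ingest, interview, reindex, soundcheck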